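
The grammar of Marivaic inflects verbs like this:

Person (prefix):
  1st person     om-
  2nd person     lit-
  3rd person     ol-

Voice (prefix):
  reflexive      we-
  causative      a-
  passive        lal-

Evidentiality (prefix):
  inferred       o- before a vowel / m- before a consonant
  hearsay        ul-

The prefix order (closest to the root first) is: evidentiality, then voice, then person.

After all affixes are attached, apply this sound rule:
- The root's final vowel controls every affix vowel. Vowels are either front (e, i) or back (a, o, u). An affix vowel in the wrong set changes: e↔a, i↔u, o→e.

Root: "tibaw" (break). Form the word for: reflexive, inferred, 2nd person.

lutwamtibaw

Attach evidentiality inferred m- (before consonant 't') → mtibaw.
Attach voice reflexive we- → wemtibaw.
Attach person 2nd person lit- → litwemtibaw.
Apply vowel harmony: litwemtibaw → lutwamtibaw.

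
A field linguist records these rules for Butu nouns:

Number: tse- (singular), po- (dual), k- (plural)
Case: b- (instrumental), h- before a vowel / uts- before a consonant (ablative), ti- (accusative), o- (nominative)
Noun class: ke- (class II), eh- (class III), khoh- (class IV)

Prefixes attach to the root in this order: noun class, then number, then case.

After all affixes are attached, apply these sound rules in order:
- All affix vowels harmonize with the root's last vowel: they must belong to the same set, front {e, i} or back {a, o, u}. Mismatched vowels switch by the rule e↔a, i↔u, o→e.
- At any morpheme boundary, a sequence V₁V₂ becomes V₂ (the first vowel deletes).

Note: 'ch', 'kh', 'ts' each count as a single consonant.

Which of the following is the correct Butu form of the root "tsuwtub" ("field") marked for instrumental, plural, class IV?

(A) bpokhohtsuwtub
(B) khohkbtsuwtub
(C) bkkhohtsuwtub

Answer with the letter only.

C

Attach noun class class IV khoh- → khohtsuwtub.
Attach number plural k- → kkhohtsuwtub.
Attach case instrumental b- → bkkhohtsuwtub.
Vowel harmony: no change.
Vowel deletion: no change.
So the correct form is bkkhohtsuwtub, option (C).
(B) khohkbtsuwtub is wrong: it has the affixes in the wrong order.
(A) bpokhohtsuwtub is wrong: it uses dual instead of plural for number.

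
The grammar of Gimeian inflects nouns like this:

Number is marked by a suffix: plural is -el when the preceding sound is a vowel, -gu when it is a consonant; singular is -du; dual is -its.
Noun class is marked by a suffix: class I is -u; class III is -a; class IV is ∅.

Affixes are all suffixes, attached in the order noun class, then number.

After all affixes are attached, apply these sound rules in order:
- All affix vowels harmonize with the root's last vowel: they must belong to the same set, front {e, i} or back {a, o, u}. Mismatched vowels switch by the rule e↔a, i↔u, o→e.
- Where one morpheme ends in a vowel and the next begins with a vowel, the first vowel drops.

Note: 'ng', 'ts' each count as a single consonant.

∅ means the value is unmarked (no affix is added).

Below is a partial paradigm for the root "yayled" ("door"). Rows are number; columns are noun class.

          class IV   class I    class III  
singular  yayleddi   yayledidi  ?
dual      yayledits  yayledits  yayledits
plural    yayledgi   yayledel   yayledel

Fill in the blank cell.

Attach noun class class III -a → yayleda.
Attach number singular -du → yayledadu.
Apply vowel harmony: yayledadu → yaylededi.
Vowel deletion: no change.

yaylededi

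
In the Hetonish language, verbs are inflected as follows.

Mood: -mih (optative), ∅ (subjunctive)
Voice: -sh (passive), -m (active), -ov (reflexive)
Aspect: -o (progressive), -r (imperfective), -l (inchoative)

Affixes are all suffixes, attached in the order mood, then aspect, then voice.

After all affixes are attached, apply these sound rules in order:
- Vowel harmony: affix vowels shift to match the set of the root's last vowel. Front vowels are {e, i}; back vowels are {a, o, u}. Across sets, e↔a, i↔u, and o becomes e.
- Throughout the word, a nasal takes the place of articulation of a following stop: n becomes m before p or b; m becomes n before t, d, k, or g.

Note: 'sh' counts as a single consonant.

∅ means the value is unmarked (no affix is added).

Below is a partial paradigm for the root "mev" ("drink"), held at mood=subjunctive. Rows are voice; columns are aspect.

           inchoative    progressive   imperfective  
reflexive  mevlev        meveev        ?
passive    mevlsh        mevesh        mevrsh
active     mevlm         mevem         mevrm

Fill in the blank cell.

mood = subjunctive: zero marking, form stays mev.
Attach aspect imperfective -r → mevr.
Attach voice reflexive -ov → mevrov.
Apply vowel harmony: mevrov → mevrev.
Nasal assimilation: no change.

mevrev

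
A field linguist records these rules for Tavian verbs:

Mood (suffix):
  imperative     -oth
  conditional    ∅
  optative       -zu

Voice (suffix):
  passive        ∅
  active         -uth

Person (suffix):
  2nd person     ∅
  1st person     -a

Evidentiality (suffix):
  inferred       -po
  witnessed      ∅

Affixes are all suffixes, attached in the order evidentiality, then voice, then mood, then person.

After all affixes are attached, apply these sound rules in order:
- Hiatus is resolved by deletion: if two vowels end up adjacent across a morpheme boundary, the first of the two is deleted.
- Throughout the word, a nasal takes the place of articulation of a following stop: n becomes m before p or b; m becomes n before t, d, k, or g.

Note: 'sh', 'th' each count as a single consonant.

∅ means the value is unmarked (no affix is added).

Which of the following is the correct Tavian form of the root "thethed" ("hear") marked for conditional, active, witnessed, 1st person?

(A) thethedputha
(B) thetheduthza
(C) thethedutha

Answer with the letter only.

C

evidentiality = witnessed: zero marking, form stays thethed.
Attach voice active -uth → thetheduth.
mood = conditional: zero marking, form stays thetheduth.
Attach person 1st person -a → thethedutha.
Vowel deletion: no change.
Nasal assimilation: no change.
So the correct form is thethedutha, option (C).
(A) thethedputha is wrong: it uses inferred instead of witnessed for evidentiality.
(B) thetheduthza is wrong: it uses optative instead of conditional for mood.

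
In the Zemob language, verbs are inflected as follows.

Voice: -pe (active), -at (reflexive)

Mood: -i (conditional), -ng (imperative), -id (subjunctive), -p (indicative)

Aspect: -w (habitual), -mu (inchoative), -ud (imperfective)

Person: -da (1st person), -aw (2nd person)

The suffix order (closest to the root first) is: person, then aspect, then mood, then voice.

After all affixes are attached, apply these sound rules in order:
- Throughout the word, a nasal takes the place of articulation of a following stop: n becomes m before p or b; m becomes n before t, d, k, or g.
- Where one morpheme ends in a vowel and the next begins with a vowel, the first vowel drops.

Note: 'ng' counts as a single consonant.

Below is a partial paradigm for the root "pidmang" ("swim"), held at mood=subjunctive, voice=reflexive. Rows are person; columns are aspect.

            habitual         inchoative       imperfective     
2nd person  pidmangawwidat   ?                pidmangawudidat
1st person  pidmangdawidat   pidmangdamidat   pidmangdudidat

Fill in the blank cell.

Attach person 2nd person -aw → pidmangaw.
Attach aspect inchoative -mu → pidmangawmu.
Attach mood subjunctive -id → pidmangawmuid.
Attach voice reflexive -at → pidmangawmuidat.
Nasal assimilation: no change.
Apply vowel deletion: pidmangawmuidat → pidmangawmidat.

pidmangawmidat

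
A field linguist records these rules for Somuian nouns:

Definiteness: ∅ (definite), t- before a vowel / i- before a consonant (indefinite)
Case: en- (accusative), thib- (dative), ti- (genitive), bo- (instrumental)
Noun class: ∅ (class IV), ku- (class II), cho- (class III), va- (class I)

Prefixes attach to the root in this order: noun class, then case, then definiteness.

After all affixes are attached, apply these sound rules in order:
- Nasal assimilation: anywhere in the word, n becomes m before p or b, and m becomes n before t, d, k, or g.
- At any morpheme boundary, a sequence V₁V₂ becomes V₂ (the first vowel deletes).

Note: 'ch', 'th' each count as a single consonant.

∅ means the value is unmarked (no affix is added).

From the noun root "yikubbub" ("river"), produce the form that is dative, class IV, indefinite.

noun class = class IV: zero marking, form stays yikubbub.
Attach case dative thib- → thibyikubbub.
Attach definiteness indefinite i- (before consonant 'th') → ithibyikubbub.
Nasal assimilation: no change.
Vowel deletion: no change.

ithibyikubbub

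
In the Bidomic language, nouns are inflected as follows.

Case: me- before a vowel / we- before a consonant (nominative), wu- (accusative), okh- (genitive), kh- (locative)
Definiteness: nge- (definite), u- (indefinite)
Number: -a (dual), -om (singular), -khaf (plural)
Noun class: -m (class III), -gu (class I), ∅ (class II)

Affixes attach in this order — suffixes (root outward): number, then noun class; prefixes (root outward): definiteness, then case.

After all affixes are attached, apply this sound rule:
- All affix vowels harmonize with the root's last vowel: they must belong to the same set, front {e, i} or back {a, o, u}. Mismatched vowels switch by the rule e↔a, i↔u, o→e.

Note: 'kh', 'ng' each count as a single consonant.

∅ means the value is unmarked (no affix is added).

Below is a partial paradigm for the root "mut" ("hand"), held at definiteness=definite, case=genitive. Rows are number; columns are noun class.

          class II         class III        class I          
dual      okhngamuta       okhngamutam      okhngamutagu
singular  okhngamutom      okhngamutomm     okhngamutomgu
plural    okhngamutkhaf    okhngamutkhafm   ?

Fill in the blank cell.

Attach number plural -khaf → mutkhaf.
Attach definiteness definite nge- → ngemutkhaf.
Attach noun class class I -gu → ngemutkhafgu.
Attach case genitive okh- → okhngemutkhafgu.
Apply vowel harmony: okhngemutkhafgu → okhngamutkhafgu.

okhngamutkhafgu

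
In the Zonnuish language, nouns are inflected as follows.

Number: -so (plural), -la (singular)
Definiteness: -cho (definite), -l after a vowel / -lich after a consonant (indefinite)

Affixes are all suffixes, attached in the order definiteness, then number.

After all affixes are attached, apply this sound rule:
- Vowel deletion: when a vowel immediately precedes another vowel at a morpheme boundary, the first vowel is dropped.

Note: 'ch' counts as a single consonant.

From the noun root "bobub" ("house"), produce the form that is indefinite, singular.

Attach definiteness indefinite -lich (after consonant 'b') → bobublich.
Attach number singular -la → bobublichla.
Vowel deletion: no change.

bobublichla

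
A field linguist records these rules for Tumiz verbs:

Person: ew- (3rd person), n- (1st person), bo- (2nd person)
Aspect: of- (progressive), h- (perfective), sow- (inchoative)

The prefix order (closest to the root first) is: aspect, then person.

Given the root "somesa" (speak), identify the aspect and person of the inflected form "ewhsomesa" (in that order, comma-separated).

Segment: ew-h-somesa.
aspect: h- → perfective.
person: ew- → 3rd person.

perfective, 3rd person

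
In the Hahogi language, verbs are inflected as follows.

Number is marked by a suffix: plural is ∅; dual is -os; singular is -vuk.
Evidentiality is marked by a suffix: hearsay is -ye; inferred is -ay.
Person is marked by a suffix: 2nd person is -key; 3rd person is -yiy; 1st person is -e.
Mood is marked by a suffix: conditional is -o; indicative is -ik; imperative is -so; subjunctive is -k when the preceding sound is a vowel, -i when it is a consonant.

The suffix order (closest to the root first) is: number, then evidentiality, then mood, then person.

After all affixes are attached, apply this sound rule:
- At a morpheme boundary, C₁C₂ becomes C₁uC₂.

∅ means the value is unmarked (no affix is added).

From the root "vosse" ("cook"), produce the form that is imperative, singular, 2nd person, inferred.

vossevukayusokey

Attach number singular -vuk → vossevuk.
Attach evidentiality inferred -ay → vossevukay.
Attach mood imperative -so → vossevukayso.
Attach person 2nd person -key → vossevukaysokey.
Apply epenthesis: vossevukaysokey → vossevukayusokey.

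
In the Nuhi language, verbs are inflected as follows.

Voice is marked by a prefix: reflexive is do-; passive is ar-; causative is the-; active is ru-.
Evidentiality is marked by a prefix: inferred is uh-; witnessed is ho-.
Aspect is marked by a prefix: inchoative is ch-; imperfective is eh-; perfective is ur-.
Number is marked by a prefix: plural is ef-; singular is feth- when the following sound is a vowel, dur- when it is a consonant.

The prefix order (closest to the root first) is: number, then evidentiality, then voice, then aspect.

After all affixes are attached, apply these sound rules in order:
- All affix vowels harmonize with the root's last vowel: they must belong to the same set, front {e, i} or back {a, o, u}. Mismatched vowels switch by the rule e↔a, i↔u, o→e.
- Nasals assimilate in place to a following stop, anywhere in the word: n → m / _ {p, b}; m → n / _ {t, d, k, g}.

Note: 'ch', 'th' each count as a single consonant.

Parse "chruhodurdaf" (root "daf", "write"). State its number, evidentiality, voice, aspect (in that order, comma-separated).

singular, witnessed, active, inchoative

Segment: ch-ru-ho-dur-daf.
number: feth/dur- → singular.
evidentiality: ho- → witnessed.
voice: ru- → active.
aspect: ch- → inchoative.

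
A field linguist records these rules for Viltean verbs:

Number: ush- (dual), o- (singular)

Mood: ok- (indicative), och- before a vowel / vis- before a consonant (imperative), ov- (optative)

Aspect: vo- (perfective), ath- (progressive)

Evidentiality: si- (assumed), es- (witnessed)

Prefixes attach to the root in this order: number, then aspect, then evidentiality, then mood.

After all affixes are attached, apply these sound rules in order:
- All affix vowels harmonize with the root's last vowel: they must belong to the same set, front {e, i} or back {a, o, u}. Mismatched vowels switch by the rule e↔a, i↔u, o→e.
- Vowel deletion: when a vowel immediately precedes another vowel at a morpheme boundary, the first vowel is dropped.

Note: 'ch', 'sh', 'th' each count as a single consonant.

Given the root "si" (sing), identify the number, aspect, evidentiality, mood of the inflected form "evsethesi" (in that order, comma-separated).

Segment: ov-si-ath-o-si.
number: o- → singular.
aspect: ath- → progressive.
evidentiality: si- → assumed.
mood: ov- → optative.

singular, progressive, assumed, optative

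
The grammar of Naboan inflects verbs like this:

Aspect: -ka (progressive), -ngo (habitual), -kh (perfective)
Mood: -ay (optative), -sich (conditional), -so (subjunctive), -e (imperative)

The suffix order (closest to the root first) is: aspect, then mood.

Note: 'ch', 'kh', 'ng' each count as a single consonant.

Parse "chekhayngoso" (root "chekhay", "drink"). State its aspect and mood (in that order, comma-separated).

Segment: chekhay-ngo-so.
aspect: -ngo → habitual.
mood: -so → subjunctive.

habitual, subjunctive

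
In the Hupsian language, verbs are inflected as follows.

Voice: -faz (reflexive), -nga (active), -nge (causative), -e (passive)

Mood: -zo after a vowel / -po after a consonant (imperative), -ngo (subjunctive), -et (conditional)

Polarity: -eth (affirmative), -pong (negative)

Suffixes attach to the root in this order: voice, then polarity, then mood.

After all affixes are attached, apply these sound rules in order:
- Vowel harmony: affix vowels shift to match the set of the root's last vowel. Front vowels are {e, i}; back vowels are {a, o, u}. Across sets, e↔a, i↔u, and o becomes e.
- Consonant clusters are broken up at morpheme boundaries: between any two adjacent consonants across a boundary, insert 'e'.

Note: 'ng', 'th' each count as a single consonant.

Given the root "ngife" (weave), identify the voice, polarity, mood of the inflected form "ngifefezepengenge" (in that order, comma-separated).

Segment: ngife-faz-pong-ngo.
voice: -faz → reflexive.
polarity: -pong → negative.
mood: -ngo → subjunctive.

reflexive, negative, subjunctive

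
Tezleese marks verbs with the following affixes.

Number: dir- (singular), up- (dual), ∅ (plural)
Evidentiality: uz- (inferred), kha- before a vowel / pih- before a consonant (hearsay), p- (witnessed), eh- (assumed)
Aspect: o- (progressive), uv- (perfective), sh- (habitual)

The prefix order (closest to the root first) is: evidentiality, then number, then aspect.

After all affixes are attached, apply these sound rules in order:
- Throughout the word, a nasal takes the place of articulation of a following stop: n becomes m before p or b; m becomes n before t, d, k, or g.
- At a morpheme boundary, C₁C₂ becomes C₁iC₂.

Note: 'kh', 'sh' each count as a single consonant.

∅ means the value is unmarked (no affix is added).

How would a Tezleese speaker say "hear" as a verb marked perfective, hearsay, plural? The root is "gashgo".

Attach evidentiality hearsay pih- (before consonant 'g') → pihgashgo.
number = plural: zero marking, form stays pihgashgo.
Attach aspect perfective uv- → uvpihgashgo.
Nasal assimilation: no change.
Apply epenthesis: uvpihgashgo → uvipihigashgo.

uvipihigashgo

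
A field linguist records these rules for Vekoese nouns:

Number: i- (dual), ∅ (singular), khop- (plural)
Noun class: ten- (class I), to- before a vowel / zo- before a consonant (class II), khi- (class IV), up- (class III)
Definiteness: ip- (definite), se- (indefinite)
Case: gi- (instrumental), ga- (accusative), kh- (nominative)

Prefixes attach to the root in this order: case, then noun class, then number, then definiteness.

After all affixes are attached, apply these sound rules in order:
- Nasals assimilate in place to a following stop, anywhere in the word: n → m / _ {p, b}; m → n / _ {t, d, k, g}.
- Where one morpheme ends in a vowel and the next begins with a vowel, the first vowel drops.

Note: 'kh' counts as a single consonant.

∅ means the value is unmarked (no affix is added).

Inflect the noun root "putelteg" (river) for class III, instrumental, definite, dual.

ipupgiputelteg

Attach case instrumental gi- → giputelteg.
Attach noun class class III up- → upgiputelteg.
Attach number dual i- → iupgiputelteg.
Attach definiteness definite ip- → ipiupgiputelteg.
Nasal assimilation: no change.
Apply vowel deletion: ipiupgiputelteg → ipupgiputelteg.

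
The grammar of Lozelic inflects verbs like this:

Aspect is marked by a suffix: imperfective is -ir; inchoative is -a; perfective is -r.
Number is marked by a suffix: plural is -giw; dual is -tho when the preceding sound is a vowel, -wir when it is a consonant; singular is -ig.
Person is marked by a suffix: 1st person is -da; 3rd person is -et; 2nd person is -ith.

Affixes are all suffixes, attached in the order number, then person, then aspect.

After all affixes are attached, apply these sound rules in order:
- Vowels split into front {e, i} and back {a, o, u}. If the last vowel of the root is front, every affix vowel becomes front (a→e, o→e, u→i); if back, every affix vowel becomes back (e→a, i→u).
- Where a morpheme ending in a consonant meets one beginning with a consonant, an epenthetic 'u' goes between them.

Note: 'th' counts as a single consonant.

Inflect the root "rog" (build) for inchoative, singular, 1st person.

Attach number singular -ig → rogig.
Attach person 1st person -da → rogigda.
Attach aspect inchoative -a → rogigdaa.
Apply vowel harmony: rogigdaa → rogugdaa.
Apply epenthesis: rogugdaa → rogugudaa.

rogugudaa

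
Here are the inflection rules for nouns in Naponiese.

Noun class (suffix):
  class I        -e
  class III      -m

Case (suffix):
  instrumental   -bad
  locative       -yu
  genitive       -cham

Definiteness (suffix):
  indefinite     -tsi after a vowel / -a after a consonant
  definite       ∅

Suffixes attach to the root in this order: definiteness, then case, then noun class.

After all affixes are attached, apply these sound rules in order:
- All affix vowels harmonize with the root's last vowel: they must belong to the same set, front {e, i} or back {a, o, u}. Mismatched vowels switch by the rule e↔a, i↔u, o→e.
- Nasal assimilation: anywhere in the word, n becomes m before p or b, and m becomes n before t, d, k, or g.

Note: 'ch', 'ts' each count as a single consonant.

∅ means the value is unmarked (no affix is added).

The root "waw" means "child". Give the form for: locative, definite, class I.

wawyua

definiteness = definite: zero marking, form stays waw.
Attach case locative -yu → wawyu.
Attach noun class class I -e → wawyue.
Apply vowel harmony: wawyue → wawyua.
Nasal assimilation: no change.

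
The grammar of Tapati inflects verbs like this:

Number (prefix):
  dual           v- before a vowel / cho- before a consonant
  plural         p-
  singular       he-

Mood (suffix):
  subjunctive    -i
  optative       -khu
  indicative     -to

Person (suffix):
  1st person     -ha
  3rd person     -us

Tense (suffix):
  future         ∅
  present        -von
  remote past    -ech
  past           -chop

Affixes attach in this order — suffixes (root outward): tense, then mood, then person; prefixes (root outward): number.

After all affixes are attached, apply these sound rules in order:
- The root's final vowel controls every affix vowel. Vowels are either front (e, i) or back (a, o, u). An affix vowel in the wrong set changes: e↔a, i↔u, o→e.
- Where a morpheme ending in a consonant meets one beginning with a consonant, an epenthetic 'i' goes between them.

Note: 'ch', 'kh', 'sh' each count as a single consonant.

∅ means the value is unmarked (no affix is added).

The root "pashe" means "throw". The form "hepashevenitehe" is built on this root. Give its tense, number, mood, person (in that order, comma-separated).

present, singular, indicative, 1st person

Segment: he-pashe-von-to-ha.
tense: -von → present.
number: he- → singular.
mood: -to → indicative.
person: -ha → 1st person.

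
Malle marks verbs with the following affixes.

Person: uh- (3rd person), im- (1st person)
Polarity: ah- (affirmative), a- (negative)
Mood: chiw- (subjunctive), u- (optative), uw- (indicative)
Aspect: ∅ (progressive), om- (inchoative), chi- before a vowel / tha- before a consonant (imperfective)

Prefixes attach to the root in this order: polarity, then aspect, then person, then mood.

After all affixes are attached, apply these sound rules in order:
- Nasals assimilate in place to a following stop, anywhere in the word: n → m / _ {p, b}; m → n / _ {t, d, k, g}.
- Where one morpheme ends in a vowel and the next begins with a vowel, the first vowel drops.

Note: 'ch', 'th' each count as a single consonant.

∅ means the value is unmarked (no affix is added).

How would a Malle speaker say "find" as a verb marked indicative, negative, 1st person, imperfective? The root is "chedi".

uwimchachedi

Attach polarity negative a- → achedi.
Attach aspect imperfective chi- (before vowel 'a') → chiachedi.
Attach person 1st person im- → imchiachedi.
Attach mood indicative uw- → uwimchiachedi.
Nasal assimilation: no change.
Apply vowel deletion: uwimchiachedi → uwimchachedi.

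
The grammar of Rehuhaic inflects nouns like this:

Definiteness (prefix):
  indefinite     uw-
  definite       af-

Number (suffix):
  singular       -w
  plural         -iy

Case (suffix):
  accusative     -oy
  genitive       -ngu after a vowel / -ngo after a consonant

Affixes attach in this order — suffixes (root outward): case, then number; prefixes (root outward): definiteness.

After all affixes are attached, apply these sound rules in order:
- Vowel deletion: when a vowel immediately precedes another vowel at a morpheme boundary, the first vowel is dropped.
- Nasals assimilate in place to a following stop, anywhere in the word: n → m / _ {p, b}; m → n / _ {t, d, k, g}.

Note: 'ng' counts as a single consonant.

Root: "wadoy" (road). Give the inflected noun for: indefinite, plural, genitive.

uwwadoyngiy

Attach case genitive -ngo (after consonant 'y') → wadoyngo.
Attach number plural -iy → wadoyngoiy.
Attach definiteness indefinite uw- → uwwadoyngoiy.
Apply vowel deletion: uwwadoyngoiy → uwwadoyngiy.
Nasal assimilation: no change.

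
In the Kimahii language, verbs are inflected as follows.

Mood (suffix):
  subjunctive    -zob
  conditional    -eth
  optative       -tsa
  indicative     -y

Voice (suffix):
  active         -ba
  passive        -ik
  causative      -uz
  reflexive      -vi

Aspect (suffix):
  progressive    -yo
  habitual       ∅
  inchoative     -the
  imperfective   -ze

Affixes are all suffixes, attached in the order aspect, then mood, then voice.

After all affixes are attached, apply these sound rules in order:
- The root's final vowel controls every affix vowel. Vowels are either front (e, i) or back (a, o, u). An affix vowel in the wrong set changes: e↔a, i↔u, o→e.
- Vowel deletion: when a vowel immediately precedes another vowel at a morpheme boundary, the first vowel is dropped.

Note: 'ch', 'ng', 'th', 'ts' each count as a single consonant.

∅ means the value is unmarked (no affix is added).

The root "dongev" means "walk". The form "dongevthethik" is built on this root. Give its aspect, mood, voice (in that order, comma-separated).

inchoative, conditional, passive

Segment: dongev-the-eth-ik.
aspect: -the → inchoative.
mood: -eth → conditional.
voice: -ik → passive.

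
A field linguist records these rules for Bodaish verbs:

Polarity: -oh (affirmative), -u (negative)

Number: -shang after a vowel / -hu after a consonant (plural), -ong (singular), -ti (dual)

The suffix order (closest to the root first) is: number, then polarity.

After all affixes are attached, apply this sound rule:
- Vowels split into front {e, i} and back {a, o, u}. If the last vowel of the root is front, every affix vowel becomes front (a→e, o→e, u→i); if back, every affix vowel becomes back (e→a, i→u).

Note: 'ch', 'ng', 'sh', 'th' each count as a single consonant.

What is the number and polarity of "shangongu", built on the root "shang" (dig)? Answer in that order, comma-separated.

Segment: shang-ong-u.
number: -ong → singular.
polarity: -u → negative.

singular, negative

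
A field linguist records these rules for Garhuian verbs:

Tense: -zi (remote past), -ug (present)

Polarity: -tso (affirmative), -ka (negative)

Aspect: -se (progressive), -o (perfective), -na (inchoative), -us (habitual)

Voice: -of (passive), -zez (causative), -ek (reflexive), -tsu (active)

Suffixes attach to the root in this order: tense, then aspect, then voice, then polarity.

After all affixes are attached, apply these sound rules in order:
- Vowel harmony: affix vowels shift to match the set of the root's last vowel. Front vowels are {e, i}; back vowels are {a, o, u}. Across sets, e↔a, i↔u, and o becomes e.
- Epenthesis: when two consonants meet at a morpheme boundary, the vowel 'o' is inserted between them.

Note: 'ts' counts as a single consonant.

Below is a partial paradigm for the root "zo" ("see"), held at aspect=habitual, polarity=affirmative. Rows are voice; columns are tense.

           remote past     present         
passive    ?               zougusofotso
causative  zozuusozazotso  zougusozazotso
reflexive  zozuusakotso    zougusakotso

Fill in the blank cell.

Attach tense remote past -zi → zozi.
Attach aspect habitual -us → zozius.
Attach voice passive -of → zoziusof.
Attach polarity affirmative -tso → zoziusoftso.
Apply vowel harmony: zoziusoftso → zozuusoftso.
Apply epenthesis: zozuusoftso → zozuusofotso.

zozuusofotso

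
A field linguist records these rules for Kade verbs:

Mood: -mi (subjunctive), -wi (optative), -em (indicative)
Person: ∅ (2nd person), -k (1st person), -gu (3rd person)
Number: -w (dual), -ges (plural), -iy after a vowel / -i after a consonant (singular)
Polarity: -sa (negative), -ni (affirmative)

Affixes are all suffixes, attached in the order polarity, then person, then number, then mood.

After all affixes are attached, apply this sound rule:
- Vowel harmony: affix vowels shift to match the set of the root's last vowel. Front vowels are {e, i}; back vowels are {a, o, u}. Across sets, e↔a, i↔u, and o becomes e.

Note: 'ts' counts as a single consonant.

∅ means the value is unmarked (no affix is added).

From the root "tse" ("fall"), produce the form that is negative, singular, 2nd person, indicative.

Attach polarity negative -sa → tsesa.
person = 2nd person: zero marking, form stays tsesa.
Attach number singular -iy (after vowel 'a') → tsesaiy.
Attach mood indicative -em → tsesaiyem.
Apply vowel harmony: tsesaiyem → tseseiyem.

tseseiyem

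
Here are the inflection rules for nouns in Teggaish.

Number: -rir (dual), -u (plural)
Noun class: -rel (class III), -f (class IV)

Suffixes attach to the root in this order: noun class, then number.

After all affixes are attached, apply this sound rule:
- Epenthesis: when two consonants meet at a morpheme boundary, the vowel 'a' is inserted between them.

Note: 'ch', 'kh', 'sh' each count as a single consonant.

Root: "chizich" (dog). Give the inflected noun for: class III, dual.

Attach noun class class III -rel → chizichrel.
Attach number dual -rir → chizichrelrir.
Apply epenthesis: chizichrelrir → chizicharelarir.

chizicharelarir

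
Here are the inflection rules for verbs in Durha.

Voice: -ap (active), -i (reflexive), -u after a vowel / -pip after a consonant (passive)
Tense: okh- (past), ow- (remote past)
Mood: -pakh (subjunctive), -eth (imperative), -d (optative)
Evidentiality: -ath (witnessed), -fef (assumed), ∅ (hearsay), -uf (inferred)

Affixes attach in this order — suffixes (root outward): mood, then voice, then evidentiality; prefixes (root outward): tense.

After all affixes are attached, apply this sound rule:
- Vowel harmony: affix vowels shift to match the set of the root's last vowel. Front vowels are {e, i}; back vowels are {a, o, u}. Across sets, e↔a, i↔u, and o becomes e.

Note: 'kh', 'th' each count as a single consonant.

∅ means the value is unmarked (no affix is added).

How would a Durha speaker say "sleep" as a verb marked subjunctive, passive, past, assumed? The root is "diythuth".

okhdiythuthpakhpupfaf

Attach tense past okh- → okhdiythuth.
Attach mood subjunctive -pakh → okhdiythuthpakh.
Attach voice passive -pip (after consonant 'kh') → okhdiythuthpakhpip.
Attach evidentiality assumed -fef → okhdiythuthpakhpipfef.
Apply vowel harmony: okhdiythuthpakhpipfef → okhdiythuthpakhpupfaf.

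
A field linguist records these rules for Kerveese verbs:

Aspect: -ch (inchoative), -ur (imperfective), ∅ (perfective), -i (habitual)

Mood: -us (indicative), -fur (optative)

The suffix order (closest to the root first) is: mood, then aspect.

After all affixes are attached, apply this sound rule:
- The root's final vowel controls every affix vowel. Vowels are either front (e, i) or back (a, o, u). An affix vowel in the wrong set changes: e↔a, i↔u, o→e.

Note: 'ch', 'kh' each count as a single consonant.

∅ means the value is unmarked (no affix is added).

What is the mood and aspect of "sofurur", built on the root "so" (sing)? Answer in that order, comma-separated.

Segment: so-fur-ur.
mood: -fur → optative.
aspect: -ur → imperfective.

optative, imperfective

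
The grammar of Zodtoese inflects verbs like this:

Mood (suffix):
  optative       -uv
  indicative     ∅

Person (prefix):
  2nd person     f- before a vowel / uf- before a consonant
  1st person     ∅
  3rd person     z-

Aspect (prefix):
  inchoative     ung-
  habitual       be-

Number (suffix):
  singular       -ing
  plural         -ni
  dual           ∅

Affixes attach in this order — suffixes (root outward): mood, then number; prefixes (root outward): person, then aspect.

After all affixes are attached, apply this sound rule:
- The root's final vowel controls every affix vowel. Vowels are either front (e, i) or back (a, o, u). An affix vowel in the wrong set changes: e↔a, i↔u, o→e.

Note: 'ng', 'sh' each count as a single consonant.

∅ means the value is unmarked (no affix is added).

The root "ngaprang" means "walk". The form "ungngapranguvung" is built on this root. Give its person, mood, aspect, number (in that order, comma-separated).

Segment: ung-ngaprang-uv-ing.
person: ∅ → 1st person.
mood: -uv → optative.
aspect: ung- → inchoative.
number: -ing → singular.

1st person, optative, inchoative, singular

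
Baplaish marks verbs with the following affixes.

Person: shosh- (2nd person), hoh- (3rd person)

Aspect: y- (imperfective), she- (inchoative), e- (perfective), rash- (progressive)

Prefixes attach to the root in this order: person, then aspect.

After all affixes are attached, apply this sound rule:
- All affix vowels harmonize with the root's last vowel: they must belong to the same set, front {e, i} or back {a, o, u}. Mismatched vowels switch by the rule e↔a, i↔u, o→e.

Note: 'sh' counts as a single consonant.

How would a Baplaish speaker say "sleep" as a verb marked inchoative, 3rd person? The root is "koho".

Attach person 3rd person hoh- → hohkoho.
Attach aspect inchoative she- → shehohkoho.
Apply vowel harmony: shehohkoho → shahohkoho.

shahohkoho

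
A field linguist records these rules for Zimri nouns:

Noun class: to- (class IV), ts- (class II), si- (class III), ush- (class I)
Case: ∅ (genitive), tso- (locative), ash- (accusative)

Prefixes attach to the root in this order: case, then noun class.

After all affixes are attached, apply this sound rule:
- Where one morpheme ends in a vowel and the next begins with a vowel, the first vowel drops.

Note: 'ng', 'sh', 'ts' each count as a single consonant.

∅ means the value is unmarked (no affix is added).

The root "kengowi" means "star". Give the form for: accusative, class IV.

Attach case accusative ash- → ashkengowi.
Attach noun class class IV to- → toashkengowi.
Apply vowel deletion: toashkengowi → tashkengowi.

tashkengowi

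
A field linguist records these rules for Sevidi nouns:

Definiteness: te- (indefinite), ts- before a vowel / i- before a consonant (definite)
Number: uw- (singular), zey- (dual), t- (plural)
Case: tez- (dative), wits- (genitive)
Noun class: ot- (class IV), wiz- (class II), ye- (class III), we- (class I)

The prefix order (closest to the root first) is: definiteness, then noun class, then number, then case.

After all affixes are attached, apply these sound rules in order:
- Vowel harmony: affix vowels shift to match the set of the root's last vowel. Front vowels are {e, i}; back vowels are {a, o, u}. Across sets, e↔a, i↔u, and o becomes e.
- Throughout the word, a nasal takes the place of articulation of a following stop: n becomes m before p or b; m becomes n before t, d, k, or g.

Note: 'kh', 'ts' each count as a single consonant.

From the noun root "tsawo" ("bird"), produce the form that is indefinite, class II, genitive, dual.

Attach definiteness indefinite te- → tetsawo.
Attach noun class class II wiz- → wiztetsawo.
Attach number dual zey- → zeywiztetsawo.
Attach case genitive wits- → witszeywiztetsawo.
Apply vowel harmony: witszeywiztetsawo → wutszaywuztatsawo.
Nasal assimilation: no change.

wutszaywuztatsawo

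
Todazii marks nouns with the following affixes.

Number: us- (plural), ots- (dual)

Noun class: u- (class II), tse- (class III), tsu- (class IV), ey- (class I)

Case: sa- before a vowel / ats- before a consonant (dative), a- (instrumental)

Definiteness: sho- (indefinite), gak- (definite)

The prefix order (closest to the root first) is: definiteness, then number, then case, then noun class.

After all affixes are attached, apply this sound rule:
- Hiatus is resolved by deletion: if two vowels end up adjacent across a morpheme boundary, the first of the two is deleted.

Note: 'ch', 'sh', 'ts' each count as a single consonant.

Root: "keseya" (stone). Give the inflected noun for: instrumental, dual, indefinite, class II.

otsshokeseya

Attach definiteness indefinite sho- → shokeseya.
Attach number dual ots- → otsshokeseya.
Attach case instrumental a- → aotsshokeseya.
Attach noun class class II u- → uaotsshokeseya.
Apply vowel deletion: uaotsshokeseya → otsshokeseya.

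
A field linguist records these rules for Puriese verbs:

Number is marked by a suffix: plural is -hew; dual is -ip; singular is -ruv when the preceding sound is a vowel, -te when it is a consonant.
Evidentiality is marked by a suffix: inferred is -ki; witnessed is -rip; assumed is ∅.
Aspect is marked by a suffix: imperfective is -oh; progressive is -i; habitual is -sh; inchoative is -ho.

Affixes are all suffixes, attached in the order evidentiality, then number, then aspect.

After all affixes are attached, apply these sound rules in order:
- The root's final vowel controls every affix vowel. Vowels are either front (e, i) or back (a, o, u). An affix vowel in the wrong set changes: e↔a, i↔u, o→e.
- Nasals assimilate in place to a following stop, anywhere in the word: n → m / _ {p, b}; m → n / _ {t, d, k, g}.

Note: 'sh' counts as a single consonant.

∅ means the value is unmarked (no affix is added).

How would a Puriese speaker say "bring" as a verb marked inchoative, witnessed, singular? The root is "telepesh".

telepeshriptehe

Attach evidentiality witnessed -rip → telepeshrip.
Attach number singular -te (after consonant 'p') → telepeshripte.
Attach aspect inchoative -ho → telepeshripteho.
Apply vowel harmony: telepeshripteho → telepeshriptehe.
Nasal assimilation: no change.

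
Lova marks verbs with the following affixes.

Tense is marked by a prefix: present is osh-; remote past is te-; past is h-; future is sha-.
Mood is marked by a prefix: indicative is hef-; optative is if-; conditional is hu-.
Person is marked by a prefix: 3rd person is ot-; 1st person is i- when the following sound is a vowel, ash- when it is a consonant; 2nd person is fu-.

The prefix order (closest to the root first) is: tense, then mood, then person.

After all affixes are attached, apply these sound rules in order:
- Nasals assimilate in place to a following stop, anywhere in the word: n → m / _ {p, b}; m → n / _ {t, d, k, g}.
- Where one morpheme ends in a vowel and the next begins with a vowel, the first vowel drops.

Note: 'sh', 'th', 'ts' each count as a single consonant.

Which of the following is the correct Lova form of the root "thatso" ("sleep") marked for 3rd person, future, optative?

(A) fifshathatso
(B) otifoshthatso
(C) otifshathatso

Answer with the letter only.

C

Attach tense future sha- → shathatso.
Attach mood optative if- → ifshathatso.
Attach person 3rd person ot- → otifshathatso.
Nasal assimilation: no change.
Vowel deletion: no change.
So the correct form is otifshathatso, option (C).
(A) fifshathatso is wrong: it uses 2nd person instead of 3rd person for person.
(B) otifoshthatso is wrong: it uses present instead of future for tense.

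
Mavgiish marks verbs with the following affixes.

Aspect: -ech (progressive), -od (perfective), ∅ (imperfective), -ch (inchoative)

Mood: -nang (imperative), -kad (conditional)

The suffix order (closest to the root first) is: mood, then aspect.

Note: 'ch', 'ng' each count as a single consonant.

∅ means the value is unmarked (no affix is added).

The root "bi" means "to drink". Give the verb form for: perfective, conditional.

bikadod

Attach mood conditional -kad → bikad.
Attach aspect perfective -od → bikadod.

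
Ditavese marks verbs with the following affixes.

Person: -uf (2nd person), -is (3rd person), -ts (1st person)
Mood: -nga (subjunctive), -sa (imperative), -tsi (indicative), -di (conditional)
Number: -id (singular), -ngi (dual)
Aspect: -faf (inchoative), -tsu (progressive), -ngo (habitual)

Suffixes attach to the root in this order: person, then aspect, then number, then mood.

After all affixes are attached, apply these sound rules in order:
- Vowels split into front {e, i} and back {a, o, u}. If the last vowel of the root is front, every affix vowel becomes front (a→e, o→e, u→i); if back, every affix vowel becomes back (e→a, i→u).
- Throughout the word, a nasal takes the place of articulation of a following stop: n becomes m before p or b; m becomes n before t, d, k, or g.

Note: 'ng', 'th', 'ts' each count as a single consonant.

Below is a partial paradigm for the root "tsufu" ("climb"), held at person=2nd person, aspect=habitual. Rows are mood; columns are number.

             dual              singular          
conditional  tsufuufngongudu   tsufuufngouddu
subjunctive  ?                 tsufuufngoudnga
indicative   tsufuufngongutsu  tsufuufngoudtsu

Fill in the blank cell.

Attach person 2nd person -uf → tsufuuf.
Attach aspect habitual -ngo → tsufuufngo.
Attach number dual -ngi → tsufuufngongi.
Attach mood subjunctive -nga → tsufuufngonginga.
Apply vowel harmony: tsufuufngonginga → tsufuufngongunga.
Nasal assimilation: no change.

tsufuufngongunga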